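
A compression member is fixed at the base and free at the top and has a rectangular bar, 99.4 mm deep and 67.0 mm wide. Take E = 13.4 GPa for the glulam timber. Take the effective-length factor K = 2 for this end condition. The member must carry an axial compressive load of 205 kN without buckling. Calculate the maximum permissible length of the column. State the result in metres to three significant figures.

L_max ≈ 0.634 m

Buckling occurs about the weak axis: I_min = h·b³/12 with b = 67.0 mm (the shorter side).
I_min = 99.4×67.0³/12 = 2.491×10^6 mm⁴
I = 2.491×10^-6 m⁴
At the buckling limit P_cr = P = 2.050×10^5 N
From P_cr = π²EI/(K·L)²:  L = (1/K)·√(π²EI/P_cr) = (1/2)·√(π²×1.34×10^10×2.491×10^-6/2.050×10^5)
L = 0.634 m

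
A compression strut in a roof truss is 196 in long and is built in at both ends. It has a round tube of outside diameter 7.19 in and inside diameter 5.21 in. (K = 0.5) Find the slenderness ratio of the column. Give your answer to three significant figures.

λ ≈ 44.1

d_o = 7.19 in, d_i = 5.21 in
I = π(d_o⁴ − d_i⁴)/64 = π(7.19⁴ − 5.210⁴)/64 = 95.02 in⁴
A = 19.28 in²;  r_min = √(I/A) = √(95.02/19.28) = 2.220 in
L_e = K·L = 0.5 × 196 = 98.00 in
λ = L_e / r_min = 98.000 / 2.220 = 44.1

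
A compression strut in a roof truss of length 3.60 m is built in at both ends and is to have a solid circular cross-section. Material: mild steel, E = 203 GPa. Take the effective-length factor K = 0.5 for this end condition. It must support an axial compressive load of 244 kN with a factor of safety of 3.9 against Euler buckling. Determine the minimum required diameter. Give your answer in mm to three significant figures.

Required P_cr = n·P = 3.9 × 244 = 951.6 kN
L_e = K·L = 0.5 × 3.60 = 1.800 m
Required I = P_cr·L_e²/(π²E) = 9.516×10^5 × 1.800² / (π² × 2.03×10^11) = 1.539×10^-6 m⁴
I_req = 1.539×10^6 mm⁴
Solid circle: I = πd⁴/64  ⇒  d = (64I/π)^(1/4) = (64×1.539×10^6/π)^(1/4) = 74.8 mm

d ≈ 74.8 mm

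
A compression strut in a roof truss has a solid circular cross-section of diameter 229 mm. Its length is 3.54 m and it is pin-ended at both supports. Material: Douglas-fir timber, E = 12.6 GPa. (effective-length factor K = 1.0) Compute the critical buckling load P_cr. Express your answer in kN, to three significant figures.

P_cr ≈ 1340 kN

I = πd⁴/64 = π×229⁴/64 = 1.350×10^8 mm⁴
I = 1.350×10^8 mm⁴ = 1.350×10^-4 m⁴
Effective length L_e = K·L = 1 × 3.54 = 3.540 m
P_cr = π²EI / L_e² = π² × 12.6×10⁹ × 1.350×10^-4 / 3.540² = 1.340×10^6 N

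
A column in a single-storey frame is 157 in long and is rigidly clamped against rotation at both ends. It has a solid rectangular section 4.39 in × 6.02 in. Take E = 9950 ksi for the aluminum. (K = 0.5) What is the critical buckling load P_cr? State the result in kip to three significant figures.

P_cr ≈ 676 kip

Buckling occurs about the weak axis: I_min = h·b³/12 with b = 4.39 in (the shorter side).
I_min = 6.02×4.39³/12 = 42.44 in⁴
Effective length L_e = K·L = 0.5 × 157 = 78.50 in
P_cr = π²EI / L_e² = π² × 9950×10³ × 42.44 / 78.50² = 6.764×10^5 lb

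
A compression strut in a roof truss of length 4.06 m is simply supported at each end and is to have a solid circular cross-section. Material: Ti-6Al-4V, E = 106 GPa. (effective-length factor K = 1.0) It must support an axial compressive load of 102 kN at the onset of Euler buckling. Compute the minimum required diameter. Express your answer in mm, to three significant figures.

L_e = K·L = 1 × 4.06 = 4.060 m
Required I = P_cr·L_e²/(π²E) = 1.020×10^5 × 4.060² / (π² × 1.06×10^11) = 1.607×10^-6 m⁴
I_req = 1.607×10^6 mm⁴
Solid circle: I = πd⁴/64  ⇒  d = (64I/π)^(1/4) = (64×1.607×10^6/π)^(1/4) = 75.6 mm

d ≈ 75.6 mm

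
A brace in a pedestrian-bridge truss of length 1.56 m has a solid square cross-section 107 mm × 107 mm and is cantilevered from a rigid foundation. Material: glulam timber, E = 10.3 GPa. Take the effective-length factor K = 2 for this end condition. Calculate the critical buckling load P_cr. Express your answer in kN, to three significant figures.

I = a⁴/12 = 107⁴/12 = 1.092×10^7 mm⁴
I = 1.092×10^7 mm⁴ = 1.092×10^-5 m⁴
Effective length L_e = K·L = 2 × 1.56 = 3.120 m
P_cr = π²EI / L_e² = π² × 10.3×10⁹ × 1.092×10^-5 / 3.120² = 1.141×10^5 N

P_cr ≈ 114 kN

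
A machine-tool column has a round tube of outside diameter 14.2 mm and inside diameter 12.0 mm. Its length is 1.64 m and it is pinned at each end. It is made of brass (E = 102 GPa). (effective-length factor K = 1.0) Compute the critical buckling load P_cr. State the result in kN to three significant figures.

P_cr ≈ 0.366 kN

d_o = 14.2 mm, d_i = 12.0 mm
I = π(d_o⁴ − d_i⁴)/64 = π(14.2⁴ − 12.00⁴)/64 = 978.0 mm⁴
I = 978.0 mm⁴ = 9.780×10^-10 m⁴
Effective length L_e = K·L = 1 × 1.64 = 1.640 m
P_cr = π²EI / L_e² = π² × 102×10⁹ × 9.780×10^-10 / 1.640² = 366.0 N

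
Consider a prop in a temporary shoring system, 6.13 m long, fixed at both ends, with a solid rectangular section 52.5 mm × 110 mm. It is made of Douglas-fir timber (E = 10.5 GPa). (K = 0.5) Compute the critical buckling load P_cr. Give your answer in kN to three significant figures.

P_cr ≈ 14.6 kN

Buckling occurs about the weak axis: I_min = h·b³/12 with b = 52.5 mm (the shorter side).
I_min = 110×52.5³/12 = 1.326×10^6 mm⁴
I = 1.326×10^6 mm⁴ = 1.326×10^-6 m⁴
Effective length L_e = K·L = 0.5 × 6.13 = 3.065 m
P_cr = π²EI / L_e² = π² × 10.5×10⁹ × 1.326×10^-6 / 3.065² = 1.463×10^4 N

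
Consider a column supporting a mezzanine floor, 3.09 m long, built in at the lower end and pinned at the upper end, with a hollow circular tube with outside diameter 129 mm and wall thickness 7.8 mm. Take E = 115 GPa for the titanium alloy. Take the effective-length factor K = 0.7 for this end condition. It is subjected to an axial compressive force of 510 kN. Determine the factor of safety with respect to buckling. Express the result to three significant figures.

n ≈ 2.60

Inner diameter d_i = 129 − 2×7.8 = 113.4 mm
I = π(d_o⁴ − d_i⁴)/64 = π(129⁴ − 113.4⁴)/64 = 5.476×10^6 mm⁴
I = 5.476×10^6 mm⁴ = 5.476×10^-6 m⁴
Effective length L_e = K·L = 0.7 × 3.09 = 2.163 m
P_cr = π²EI / L_e² = π² × 115×10⁹ × 5.476×10^-6 / 2.163² = 1.328×10^6 N
Factor of safety n = P_cr / P = 1328.4 / 510 = 2.60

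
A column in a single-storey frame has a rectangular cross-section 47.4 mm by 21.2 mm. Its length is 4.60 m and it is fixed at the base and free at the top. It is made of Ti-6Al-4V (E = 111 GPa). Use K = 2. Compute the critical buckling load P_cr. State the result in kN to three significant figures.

Buckling occurs about the weak axis: I_min = h·b³/12 with b = 21.2 mm (the shorter side).
I_min = 47.4×21.2³/12 = 3.764×10^4 mm⁴
I = 3.764×10^4 mm⁴ = 3.764×10^-8 m⁴
Effective length L_e = K·L = 2 × 4.60 = 9.200 m
P_cr = π²EI / L_e² = π² × 111×10⁹ × 3.764×10^-8 / 9.200² = 487.1 N

P_cr ≈ 0.487 kN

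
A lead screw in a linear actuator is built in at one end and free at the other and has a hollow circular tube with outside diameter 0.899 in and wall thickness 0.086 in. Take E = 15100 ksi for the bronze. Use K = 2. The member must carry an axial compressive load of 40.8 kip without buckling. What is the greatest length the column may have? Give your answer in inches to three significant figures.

Inner diameter d_i = 0.899 − 2×0.086 = 0.7270 in
I = π(d_o⁴ − d_i⁴)/64 = π(0.899⁴ − 0.7270⁴)/64 = 1.835×10^-2 in⁴
At the buckling limit P_cr = P = 4.080×10^4 lb
From P_cr = π²EI/(K·L)²:  L = (1/K)·√(π²EI/P_cr) = (1/2)·√(π²×1.51×10^7×1.835×10^-2/4.080×10^4)
L = 4.09 in

L_max ≈ 4.09 in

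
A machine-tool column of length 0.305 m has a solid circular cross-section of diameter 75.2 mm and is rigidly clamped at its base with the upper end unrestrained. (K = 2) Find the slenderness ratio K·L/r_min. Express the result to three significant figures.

λ ≈ 32.4

For a solid circle r = d/4 = 75.2/4 = 18.80 mm
L_e = K·L = 2 × 0.305 m = 0.6100 m = 610.00 mm
λ = L_e / r_min = 610.00 / 18.80 = 32.4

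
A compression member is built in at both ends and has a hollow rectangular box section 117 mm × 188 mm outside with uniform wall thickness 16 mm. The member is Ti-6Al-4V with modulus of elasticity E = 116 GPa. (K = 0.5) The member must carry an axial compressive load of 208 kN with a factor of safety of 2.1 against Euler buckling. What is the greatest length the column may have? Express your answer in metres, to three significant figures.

L_max ≈ 13.4 m

Inner dimensions: h_i = 188 − 2×16 = 156.0 mm, b_i = 117 − 2×16 = 85.00 mm
Weak-axis I_min = (h_o·b_o³ − h_i·b_i³)/12 with b_o = 117, b_i = 85.00 mm (shorter outer/inner sides).
I_min = (188×117³ − 156.0×85.00³)/12 = 1.711×10^7 mm⁴
I = 1.711×10^-5 m⁴
Required critical load P_cr = n·P = 2.1 × 208 = 436.8 kN = 4.368×10^5 N
From P_cr = π²EI/(K·L)²:  L = (1/K)·√(π²EI/P_cr) = (1/0.5)·√(π²×1.16×10^11×1.711×10^-5/4.368×10^5)
L = 13.4 m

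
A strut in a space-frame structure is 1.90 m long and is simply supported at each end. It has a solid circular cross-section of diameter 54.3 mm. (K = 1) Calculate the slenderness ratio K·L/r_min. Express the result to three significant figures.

For a solid circle r = d/4 = 54.3/4 = 13.58 mm
L_e = K·L = 1 × 1.90 m = 1.900 m = 1900.0 mm
λ = L_e / r_min = 1900.0 / 13.58 = 140

λ ≈ 140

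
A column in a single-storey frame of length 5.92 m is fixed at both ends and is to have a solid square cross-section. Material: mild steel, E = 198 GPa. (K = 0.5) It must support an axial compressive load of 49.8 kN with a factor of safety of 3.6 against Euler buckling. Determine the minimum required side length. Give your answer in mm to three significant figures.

Required P_cr = n·P = 3.6 × 49.8 = 179.3 kN
L_e = K·L = 0.5 × 5.92 = 2.960 m
Required I = P_cr·L_e²/(π²E) = 1.793×10^5 × 2.960² / (π² × 1.98×10^11) = 8.038×10^-7 m⁴
I_req = 8.038×10^5 mm⁴
Solid square: I = a⁴/12  ⇒  a = (12I)^(1/4) = (12×8.038×10^5)^(1/4) = 55.7 mm

a ≈ 55.7 mm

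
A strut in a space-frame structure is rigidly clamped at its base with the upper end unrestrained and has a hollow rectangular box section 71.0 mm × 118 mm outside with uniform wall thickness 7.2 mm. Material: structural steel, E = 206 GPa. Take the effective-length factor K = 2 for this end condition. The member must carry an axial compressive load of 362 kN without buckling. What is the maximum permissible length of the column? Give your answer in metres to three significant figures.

L_max ≈ 1.66 m

Inner dimensions: h_i = 118 − 2×7.2 = 103.6 mm, b_i = 71.0 − 2×7.2 = 56.60 mm
Weak-axis I_min = (h_o·b_o³ − h_i·b_i³)/12 with b_o = 71.0, b_i = 56.60 mm (shorter outer/inner sides).
I_min = (118×71.0³ − 103.6×56.60³)/12 = 1.954×10^6 mm⁴
I = 1.954×10^-6 m⁴
At the buckling limit P_cr = P = 3.620×10^5 N
From P_cr = π²EI/(K·L)²:  L = (1/K)·√(π²EI/P_cr) = (1/2)·√(π²×2.06×10^11×1.954×10^-6/3.620×10^5)
L = 1.66 m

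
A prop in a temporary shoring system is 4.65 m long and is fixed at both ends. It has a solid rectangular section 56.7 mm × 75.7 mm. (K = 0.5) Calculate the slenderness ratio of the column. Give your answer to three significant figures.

For a rectangle r_min = b/√12 = 56.7/√12 = 16.37 mm
L_e = K·L = 0.5 × 4.65 m = 2.325 m = 2325.0 mm
λ = L_e / r_min = 2325.0 / 16.37 = 142

λ ≈ 142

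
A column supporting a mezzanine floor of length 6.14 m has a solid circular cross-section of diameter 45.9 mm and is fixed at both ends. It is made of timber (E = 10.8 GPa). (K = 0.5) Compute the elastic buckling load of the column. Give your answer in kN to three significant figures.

I = πd⁴/64 = π×45.9⁴/64 = 2.179×10^5 mm⁴
I = 2.179×10^5 mm⁴ = 2.179×10^-7 m⁴
Effective length L_e = K·L = 0.5 × 6.14 = 3.070 m
P_cr = π²EI / L_e² = π² × 10.8×10⁹ × 2.179×10^-7 / 3.070² = 2.464×10^3 N

P_cr ≈ 2.46 kN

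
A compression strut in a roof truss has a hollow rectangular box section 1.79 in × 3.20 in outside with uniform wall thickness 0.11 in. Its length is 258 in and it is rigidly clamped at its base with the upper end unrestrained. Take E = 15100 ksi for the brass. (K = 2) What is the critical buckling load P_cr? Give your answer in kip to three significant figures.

Inner dimensions: h_i = 3.20 − 2×0.11 = 2.980 in, b_i = 1.79 − 2×0.11 = 1.570 in
Weak-axis I_min = (h_o·b_o³ − h_i·b_i³)/12 with b_o = 1.79, b_i = 1.570 in (shorter outer/inner sides).
I_min = (3.20×1.79³ − 2.980×1.570³)/12 = 0.5684 in⁴
Effective length L_e = K·L = 2 × 258 = 516.0 in
P_cr = π²EI / L_e² = π² × 15100×10³ × 0.5684 / 516.0² = 318.1 lb

P_cr ≈ 0.318 kip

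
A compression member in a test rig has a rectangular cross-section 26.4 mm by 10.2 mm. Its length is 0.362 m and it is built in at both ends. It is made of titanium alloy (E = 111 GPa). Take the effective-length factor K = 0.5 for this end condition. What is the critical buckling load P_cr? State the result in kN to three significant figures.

Buckling occurs about the weak axis: I_min = h·b³/12 with b = 10.2 mm (the shorter side).
I_min = 26.4×10.2³/12 = 2.335×10^3 mm⁴
I = 2.335×10^3 mm⁴ = 2.335×10^-9 m⁴
Effective length L_e = K·L = 0.5 × 0.362 = 0.1810 m
P_cr = π²EI / L_e² = π² × 111×10⁹ × 2.335×10^-9 / 0.1810² = 7.807×10^4 N

P_cr ≈ 78.1 kN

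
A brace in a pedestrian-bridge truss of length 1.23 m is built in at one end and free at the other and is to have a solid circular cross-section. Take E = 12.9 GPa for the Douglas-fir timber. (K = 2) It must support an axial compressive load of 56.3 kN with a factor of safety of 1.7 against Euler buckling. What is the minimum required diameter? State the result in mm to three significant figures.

Required P_cr = n·P = 1.7 × 56.3 = 95.71 kN
L_e = K·L = 2 × 1.23 = 2.460 m
Required I = P_cr·L_e²/(π²E) = 9.571×10^4 × 2.460² / (π² × 1.29×10^10) = 4.549×10^-6 m⁴
I_req = 4.549×10^6 mm⁴
Solid circle: I = πd⁴/64  ⇒  d = (64I/π)^(1/4) = (64×4.549×10^6/π)^(1/4) = 98.1 mm

d ≈ 98.1 mm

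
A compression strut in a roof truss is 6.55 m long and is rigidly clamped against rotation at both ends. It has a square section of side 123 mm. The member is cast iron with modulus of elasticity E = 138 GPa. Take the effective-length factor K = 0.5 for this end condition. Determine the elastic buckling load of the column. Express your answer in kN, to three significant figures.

P_cr ≈ 2420 kN

I = a⁴/12 = 123⁴/12 = 1.907×10^7 mm⁴
I = 1.907×10^7 mm⁴ = 1.907×10^-5 m⁴
Effective length L_e = K·L = 0.5 × 6.55 = 3.275 m
P_cr = π²EI / L_e² = π² × 138×10⁹ × 1.907×10^-5 / 3.275² = 2.422×10^6 N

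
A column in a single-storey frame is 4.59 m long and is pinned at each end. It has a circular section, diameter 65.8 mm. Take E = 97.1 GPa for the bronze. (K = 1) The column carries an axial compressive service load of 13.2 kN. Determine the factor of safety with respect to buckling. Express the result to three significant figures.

n ≈ 3.17

I = πd⁴/64 = π×65.8⁴/64 = 9.202×10^5 mm⁴
I = 9.202×10^5 mm⁴ = 9.202×10^-7 m⁴
Effective length L_e = K·L = 1 × 4.59 = 4.590 m
P_cr = π²EI / L_e² = π² × 97.1×10⁹ × 9.202×10^-7 / 4.590² = 4.186×10^4 N
Factor of safety n = P_cr / P = 41.857 / 13.2 = 3.17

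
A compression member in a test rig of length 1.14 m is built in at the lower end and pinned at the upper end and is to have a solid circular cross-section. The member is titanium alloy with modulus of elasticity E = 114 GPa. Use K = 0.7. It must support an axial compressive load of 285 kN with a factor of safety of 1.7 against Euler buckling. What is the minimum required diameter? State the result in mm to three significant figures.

Required P_cr = n·P = 1.7 × 285 = 484.5 kN
L_e = K·L = 0.7 × 1.14 = 0.7980 m
Required I = P_cr·L_e²/(π²E) = 4.845×10^5 × 0.7980² / (π² × 1.14×10^11) = 2.742×10^-7 m⁴
I_req = 2.742×10^5 mm⁴
Solid circle: I = πd⁴/64  ⇒  d = (64I/π)^(1/4) = (64×2.742×10^5/π)^(1/4) = 48.6 mm

d ≈ 48.6 mm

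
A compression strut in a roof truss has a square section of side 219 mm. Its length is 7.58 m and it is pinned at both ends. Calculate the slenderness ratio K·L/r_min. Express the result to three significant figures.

For a square r = a/√12 = 219/√12 = 63.22 mm
L_e = K·L = 1 × 7.58 m = 7.580 m = 7580.0 mm
λ = L_e / r_min = 7580.0 / 63.22 = 120

λ ≈ 120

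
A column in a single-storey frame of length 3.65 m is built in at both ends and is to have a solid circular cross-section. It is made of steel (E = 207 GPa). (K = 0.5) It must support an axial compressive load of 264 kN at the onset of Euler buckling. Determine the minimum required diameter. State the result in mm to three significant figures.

d ≈ 54.4 mm

L_e = K·L = 0.5 × 3.65 = 1.825 m
Required I = P_cr·L_e²/(π²E) = 2.640×10^5 × 1.825² / (π² × 2.07×10^11) = 4.304×10^-7 m⁴
I_req = 4.304×10^5 mm⁴
Solid circle: I = πd⁴/64  ⇒  d = (64I/π)^(1/4) = (64×4.304×10^5/π)^(1/4) = 54.4 mm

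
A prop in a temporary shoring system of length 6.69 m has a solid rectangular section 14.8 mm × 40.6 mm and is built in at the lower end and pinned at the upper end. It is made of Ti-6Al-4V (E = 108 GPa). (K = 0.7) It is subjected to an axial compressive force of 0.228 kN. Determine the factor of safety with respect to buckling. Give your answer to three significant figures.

Buckling occurs about the weak axis: I_min = h·b³/12 with b = 14.8 mm (the shorter side).
I_min = 40.6×14.8³/12 = 1.097×10^4 mm⁴
I = 1.097×10^4 mm⁴ = 1.097×10^-8 m⁴
Effective length L_e = K·L = 0.7 × 6.69 = 4.683 m
P_cr = π²EI / L_e² = π² × 108×10⁹ × 1.097×10^-8 / 4.683² = 533.1 N
Factor of safety n = P_cr / P = 0.53310 / 0.228 = 2.34

n ≈ 2.34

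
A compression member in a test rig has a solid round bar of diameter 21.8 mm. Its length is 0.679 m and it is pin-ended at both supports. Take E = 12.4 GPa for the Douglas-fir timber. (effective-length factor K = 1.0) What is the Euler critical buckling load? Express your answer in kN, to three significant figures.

I = πd⁴/64 = π×21.8⁴/64 = 1.109×10^4 mm⁴
I = 1.109×10^4 mm⁴ = 1.109×10^-8 m⁴
Effective length L_e = K·L = 1 × 0.679 = 0.6790 m
P_cr = π²EI / L_e² = π² × 12.4×10⁹ × 1.109×10^-8 / 0.6790² = 2.943×10^3 N

P_cr ≈ 2.94 kN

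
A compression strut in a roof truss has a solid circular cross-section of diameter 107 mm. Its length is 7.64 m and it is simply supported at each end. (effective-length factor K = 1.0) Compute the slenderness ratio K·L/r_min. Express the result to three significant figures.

For a solid circle r = d/4 = 107/4 = 26.75 mm
L_e = K·L = 1 × 7.64 m = 7.640 m = 7640.0 mm
λ = L_e / r_min = 7640.0 / 26.75 = 286

λ ≈ 286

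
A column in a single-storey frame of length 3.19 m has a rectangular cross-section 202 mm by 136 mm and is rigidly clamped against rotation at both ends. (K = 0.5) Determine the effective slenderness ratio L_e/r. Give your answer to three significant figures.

Buckling occurs about the weak axis: I_min = h·b³/12 with b = 136 mm (the shorter side).
I_min = 202×136³/12 = 4.234×10^7 mm⁴
A = 2.747×10^4 mm²;  r_min = √(I/A) = √(4.234×10^7/2.747×10^4) = 39.26 mm
L_e = K·L = 0.5 × 3.19 m = 1.595 m = 1595.0 mm
λ = L_e / r_min = 1595.0 / 39.26 = 40.6

λ ≈ 40.6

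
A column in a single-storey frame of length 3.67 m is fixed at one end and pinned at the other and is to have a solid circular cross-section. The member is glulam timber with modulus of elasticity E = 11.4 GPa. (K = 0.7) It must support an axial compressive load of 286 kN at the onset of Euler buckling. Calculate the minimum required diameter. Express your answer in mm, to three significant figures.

d ≈ 136 mm

L_e = K·L = 0.7 × 3.67 = 2.569 m
Required I = P_cr·L_e²/(π²E) = 2.860×10^5 × 2.569² / (π² × 1.14×10^10) = 1.678×10^-5 m⁴
I_req = 1.678×10^7 mm⁴
Solid circle: I = πd⁴/64  ⇒  d = (64I/π)^(1/4) = (64×1.678×10^7/π)^(1/4) = 136 mm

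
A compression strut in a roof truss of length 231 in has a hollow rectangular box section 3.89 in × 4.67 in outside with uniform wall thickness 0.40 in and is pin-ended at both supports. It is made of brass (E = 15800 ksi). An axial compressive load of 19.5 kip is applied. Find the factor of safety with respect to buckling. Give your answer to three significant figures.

Inner dimensions: h_i = 4.67 − 2×0.40 = 3.870 in, b_i = 3.89 − 2×0.40 = 3.090 in
Weak-axis I_min = (h_o·b_o³ − h_i·b_i³)/12 with b_o = 3.89, b_i = 3.090 in (shorter outer/inner sides).
I_min = (4.67×3.89³ − 3.870×3.090³)/12 = 13.39 in⁴
Effective length L_e = K·L = 1 × 231 = 231.0 in
P_cr = π²EI / L_e² = π² × 15800×10³ × 13.39 / 231.0² = 3.914×10^4 lb
Factor of safety n = P_cr / P = 39.139 / 19.5 = 2.01

n ≈ 2.01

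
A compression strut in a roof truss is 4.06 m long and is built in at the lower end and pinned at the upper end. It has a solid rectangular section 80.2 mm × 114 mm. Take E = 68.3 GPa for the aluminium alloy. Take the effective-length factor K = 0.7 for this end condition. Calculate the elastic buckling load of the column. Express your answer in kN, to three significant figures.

Buckling occurs about the weak axis: I_min = h·b³/12 with b = 80.2 mm (the shorter side).
I_min = 114×80.2³/12 = 4.901×10^6 mm⁴
I = 4.901×10^6 mm⁴ = 4.901×10^-6 m⁴
Effective length L_e = K·L = 0.7 × 4.06 = 2.842 m
P_cr = π²EI / L_e² = π² × 68.3×10⁹ × 4.901×10^-6 / 2.842² = 4.090×10^5 N

P_cr ≈ 409 kN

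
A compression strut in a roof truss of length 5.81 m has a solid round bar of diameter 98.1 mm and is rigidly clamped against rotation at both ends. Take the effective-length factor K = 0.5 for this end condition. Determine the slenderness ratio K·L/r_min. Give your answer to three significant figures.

For a solid circle r = d/4 = 98.1/4 = 24.52 mm
L_e = K·L = 0.5 × 5.81 m = 2.905 m = 2905.0 mm
λ = L_e / r_min = 2905.0 / 24.52 = 118

λ ≈ 118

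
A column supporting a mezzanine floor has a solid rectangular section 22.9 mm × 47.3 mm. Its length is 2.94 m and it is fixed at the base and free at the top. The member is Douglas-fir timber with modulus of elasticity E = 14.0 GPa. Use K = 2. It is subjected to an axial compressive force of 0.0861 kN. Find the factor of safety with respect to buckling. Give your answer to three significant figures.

Buckling occurs about the weak axis: I_min = h·b³/12 with b = 22.9 mm (the shorter side).
I_min = 47.3×22.9³/12 = 4.734×10^4 mm⁴
I = 4.734×10^4 mm⁴ = 4.734×10^-8 m⁴
Effective length L_e = K·L = 2 × 2.94 = 5.880 m
P_cr = π²EI / L_e² = π² × 14.0×10⁹ × 4.734×10^-8 / 5.880² = 189.2 N
Factor of safety n = P_cr / P = 0.18917 / 0.0861 = 2.20

n ≈ 2.20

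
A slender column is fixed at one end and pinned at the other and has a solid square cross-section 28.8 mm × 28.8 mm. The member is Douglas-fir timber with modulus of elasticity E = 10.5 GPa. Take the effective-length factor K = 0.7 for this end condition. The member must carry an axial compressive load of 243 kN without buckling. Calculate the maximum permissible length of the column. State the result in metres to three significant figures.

L_max ≈ 0.223 m

I = a⁴/12 = 28.8⁴/12 = 5.733×10^4 mm⁴
I = 5.733×10^-8 m⁴
At the buckling limit P_cr = P = 2.430×10^5 N
From P_cr = π²EI/(K·L)²:  L = (1/K)·√(π²EI/P_cr) = (1/0.7)·√(π²×1.05×10^10×5.733×10^-8/2.430×10^5)
L = 0.223 m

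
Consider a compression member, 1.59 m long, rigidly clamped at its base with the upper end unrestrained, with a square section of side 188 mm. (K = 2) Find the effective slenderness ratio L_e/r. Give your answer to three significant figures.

For a square r = a/√12 = 188/√12 = 54.27 mm
L_e = K·L = 2 × 1.59 m = 3.180 m = 3180.0 mm
λ = L_e / r_min = 3180.0 / 54.27 = 58.6

λ ≈ 58.6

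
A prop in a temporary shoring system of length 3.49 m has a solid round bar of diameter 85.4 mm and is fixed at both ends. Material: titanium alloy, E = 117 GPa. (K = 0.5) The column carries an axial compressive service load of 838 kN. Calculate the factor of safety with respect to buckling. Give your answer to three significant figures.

n ≈ 1.18

I = πd⁴/64 = π×85.4⁴/64 = 2.611×10^6 mm⁴
I = 2.611×10^6 mm⁴ = 2.611×10^-6 m⁴
Effective length L_e = K·L = 0.5 × 3.49 = 1.745 m
P_cr = π²EI / L_e² = π² × 117×10⁹ × 2.611×10^-6 / 1.745² = 9.901×10^5 N
Factor of safety n = P_cr / P = 990.14 / 838 = 1.18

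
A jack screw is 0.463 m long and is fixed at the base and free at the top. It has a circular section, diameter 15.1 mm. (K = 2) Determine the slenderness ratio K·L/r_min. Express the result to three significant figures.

λ ≈ 245

I = πd⁴/64 = π×15.1⁴/64 = 2.552×10^3 mm⁴
A = 179.1 mm²;  r_min = √(I/A) = √(2.552×10^3/179.1) = 3.775 mm
L_e = K·L = 2 × 0.463 m = 0.9260 m = 926.00 mm
λ = L_e / r_min = 926.00 / 3.775 = 245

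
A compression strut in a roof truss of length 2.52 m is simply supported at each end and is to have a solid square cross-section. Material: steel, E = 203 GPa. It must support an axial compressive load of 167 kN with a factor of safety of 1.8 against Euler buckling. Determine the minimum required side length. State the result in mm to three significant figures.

a ≈ 58.1 mm

Required P_cr = n·P = 1.8 × 167 = 300.6 kN
L_e = K·L = 1 × 2.52 = 2.520 m
Required I = P_cr·L_e²/(π²E) = 3.006×10^5 × 2.520² / (π² × 2.03×10^11) = 9.528×10^-7 m⁴
I_req = 9.528×10^5 mm⁴
Solid square: I = a⁴/12  ⇒  a = (12I)^(1/4) = (12×9.528×10^5)^(1/4) = 58.1 mm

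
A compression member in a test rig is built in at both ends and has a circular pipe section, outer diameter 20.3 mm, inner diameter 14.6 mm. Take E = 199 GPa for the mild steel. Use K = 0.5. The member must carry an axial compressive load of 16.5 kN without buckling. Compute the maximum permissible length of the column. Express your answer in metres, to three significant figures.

d_o = 20.3 mm, d_i = 14.6 mm
I = π(d_o⁴ − d_i⁴)/64 = π(20.3⁴ − 14.60⁴)/64 = 6.106×10^3 mm⁴
I = 6.106×10^-9 m⁴
At the buckling limit P_cr = P = 1.650×10^4 N
From P_cr = π²EI/(K·L)²:  L = (1/K)·√(π²EI/P_cr) = (1/0.5)·√(π²×1.99×10^11×6.106×10^-9/1.650×10^4)
L = 1.71 m

L_max ≈ 1.71 m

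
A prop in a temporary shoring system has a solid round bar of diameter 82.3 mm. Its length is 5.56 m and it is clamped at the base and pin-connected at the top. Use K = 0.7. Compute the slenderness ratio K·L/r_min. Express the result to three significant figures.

λ ≈ 189

For a solid circle r = d/4 = 82.3/4 = 20.58 mm
L_e = K·L = 0.7 × 5.56 m = 3.892 m = 3892.0 mm
λ = L_e / r_min = 3892.0 / 20.58 = 189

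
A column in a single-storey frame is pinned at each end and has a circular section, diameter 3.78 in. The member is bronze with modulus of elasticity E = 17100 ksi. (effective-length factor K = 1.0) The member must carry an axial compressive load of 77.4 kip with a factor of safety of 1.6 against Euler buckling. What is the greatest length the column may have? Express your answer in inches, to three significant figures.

I = πd⁴/64 = π×3.78⁴/64 = 10.02 in⁴
Required critical load P_cr = n·P = 1.6 × 77.4 = 123.8 kip = 1.238×10^5 lb
From P_cr = π²EI/(K·L)²:  L = (1/K)·√(π²EI/P_cr) = (1/1)·√(π²×1.71×10^7×10.02/1.238×10^5)
L = 117 in

L_max ≈ 117 in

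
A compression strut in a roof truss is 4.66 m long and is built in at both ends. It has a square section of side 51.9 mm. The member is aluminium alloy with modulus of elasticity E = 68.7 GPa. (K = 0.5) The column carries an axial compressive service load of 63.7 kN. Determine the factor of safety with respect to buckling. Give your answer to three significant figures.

n ≈ 1.19

I = a⁴/12 = 51.9⁴/12 = 6.046×10^5 mm⁴
I = 6.046×10^5 mm⁴ = 6.046×10^-7 m⁴
Effective length L_e = K·L = 0.5 × 4.66 = 2.330 m
P_cr = π²EI / L_e² = π² × 68.7×10⁹ × 6.046×10^-7 / 2.330² = 7.551×10^4 N
Factor of safety n = P_cr / P = 75.515 / 63.7 = 1.19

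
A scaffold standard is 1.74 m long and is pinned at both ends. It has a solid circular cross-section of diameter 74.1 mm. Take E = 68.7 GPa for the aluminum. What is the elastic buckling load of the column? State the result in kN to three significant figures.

P_cr ≈ 331 kN

I = πd⁴/64 = π×74.1⁴/64 = 1.480×10^6 mm⁴
I = 1.480×10^6 mm⁴ = 1.480×10^-6 m⁴
Effective length L_e = K·L = 1 × 1.74 = 1.740 m
P_cr = π²EI / L_e² = π² × 68.7×10⁹ × 1.480×10^-6 / 1.740² = 3.314×10^5 N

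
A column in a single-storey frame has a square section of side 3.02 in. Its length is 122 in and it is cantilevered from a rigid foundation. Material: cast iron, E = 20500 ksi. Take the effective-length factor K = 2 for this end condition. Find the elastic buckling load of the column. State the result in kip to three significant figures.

P_cr ≈ 23.6 kip

I = a⁴/12 = 3.02⁴/12 = 6.932 in⁴
Effective length L_e = K·L = 2 × 122 = 244.0 in
P_cr = π²EI / L_e² = π² × 20500×10³ × 6.932 / 244.0² = 2.356×10^4 lb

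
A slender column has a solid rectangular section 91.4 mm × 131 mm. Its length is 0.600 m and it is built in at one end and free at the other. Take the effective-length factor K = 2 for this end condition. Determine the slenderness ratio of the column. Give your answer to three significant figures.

For a rectangle r_min = b/√12 = 91.4/√12 = 26.38 mm
L_e = K·L = 2 × 0.600 m = 1.200 m = 1200.0 mm
λ = L_e / r_min = 1200.0 / 26.38 = 45.5

λ ≈ 45.5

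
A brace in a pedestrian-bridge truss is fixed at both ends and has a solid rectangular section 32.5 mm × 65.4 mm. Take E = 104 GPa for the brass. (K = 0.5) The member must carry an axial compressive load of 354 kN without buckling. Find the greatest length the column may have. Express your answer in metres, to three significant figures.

L_max ≈ 1.47 m

Buckling occurs about the weak axis: I_min = h·b³/12 with b = 32.5 mm (the shorter side).
I_min = 65.4×32.5³/12 = 1.871×10^5 mm⁴
I = 1.871×10^-7 m⁴
At the buckling limit P_cr = P = 3.540×10^5 N
From P_cr = π²EI/(K·L)²:  L = (1/K)·√(π²EI/P_cr) = (1/0.5)·√(π²×1.04×10^11×1.871×10^-7/3.540×10^5)
L = 1.47 m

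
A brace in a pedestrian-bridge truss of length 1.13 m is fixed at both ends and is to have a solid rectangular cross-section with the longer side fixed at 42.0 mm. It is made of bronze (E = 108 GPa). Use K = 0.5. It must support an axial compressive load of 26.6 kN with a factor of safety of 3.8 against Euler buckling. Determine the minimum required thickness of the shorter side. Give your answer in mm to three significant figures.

b ≈ 20.5 mm

Required P_cr = n·P = 3.8 × 26.6 = 101.1 kN
L_e = K·L = 0.5 × 1.13 = 0.5650 m
Required I = P_cr·L_e²/(π²E) = 1.011×10^5 × 0.5650² / (π² × 1.08×10^11) = 3.027×10^-8 m⁴
I_req = 3.027×10^4 mm⁴
Rectangle, weak axis: I_min = h·b³/12 with h = 42.0 mm fixed  ⇒  b = (12I/h)^(1/3) = 20.5 mm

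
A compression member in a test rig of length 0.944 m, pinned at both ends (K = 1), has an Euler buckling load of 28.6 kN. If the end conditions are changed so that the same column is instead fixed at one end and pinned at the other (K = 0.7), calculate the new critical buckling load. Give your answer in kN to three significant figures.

P_cr ≈ 58.4 kN

P_cr ∝ 1/K², so P_cr,new = P_cr,old × (K_old/K_new)² = 28.6 × (1/0.7)²
= 28.6 × 2.041 = 58.4 kN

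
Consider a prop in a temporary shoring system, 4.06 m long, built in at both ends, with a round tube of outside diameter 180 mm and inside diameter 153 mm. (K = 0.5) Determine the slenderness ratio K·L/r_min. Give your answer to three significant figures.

λ ≈ 34.4

d_o = 180 mm, d_i = 153 mm
I = π(d_o⁴ − d_i⁴)/64 = π(180⁴ − 153.0⁴)/64 = 2.463×10^7 mm⁴
A = 7.062×10^3 mm²;  r_min = √(I/A) = √(2.463×10^7/7.062×10^3) = 59.06 mm
L_e = K·L = 0.5 × 4.06 m = 2.030 m = 2030.0 mm
λ = L_e / r_min = 2030.0 / 59.06 = 34.4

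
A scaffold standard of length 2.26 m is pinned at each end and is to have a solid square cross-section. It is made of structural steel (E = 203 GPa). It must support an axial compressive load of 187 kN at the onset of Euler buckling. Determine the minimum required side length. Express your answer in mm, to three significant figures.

L_e = K·L = 1 × 2.26 = 2.260 m
Required I = P_cr·L_e²/(π²E) = 1.870×10^5 × 2.260² / (π² × 2.03×10^11) = 4.767×10^-7 m⁴
I_req = 4.767×10^5 mm⁴
Solid square: I = a⁴/12  ⇒  a = (12I)^(1/4) = (12×4.767×10^5)^(1/4) = 48.9 mm

a ≈ 48.9 mm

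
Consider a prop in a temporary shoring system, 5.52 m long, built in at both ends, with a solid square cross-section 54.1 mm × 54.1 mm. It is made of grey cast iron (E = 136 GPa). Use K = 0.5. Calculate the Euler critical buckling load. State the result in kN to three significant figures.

P_cr ≈ 126 kN

I = a⁴/12 = 54.1⁴/12 = 7.139×10^5 mm⁴
I = 7.139×10^5 mm⁴ = 7.139×10^-7 m⁴
Effective length L_e = K·L = 0.5 × 5.52 = 2.760 m
P_cr = π²EI / L_e² = π² × 136×10⁹ × 7.139×10^-7 / 2.760² = 1.258×10^5 N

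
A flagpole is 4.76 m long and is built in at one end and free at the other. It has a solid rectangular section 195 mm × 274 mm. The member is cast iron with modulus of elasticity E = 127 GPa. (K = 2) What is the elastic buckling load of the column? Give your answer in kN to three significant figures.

P_cr ≈ 2340 kN

Buckling occurs about the weak axis: I_min = h·b³/12 with b = 195 mm (the shorter side).
I_min = 274×195³/12 = 1.693×10^8 mm⁴
I = 1.693×10^8 mm⁴ = 1.693×10^-4 m⁴
Effective length L_e = K·L = 2 × 4.76 = 9.520 m
P_cr = π²EI / L_e² = π² × 127×10⁹ × 1.693×10^-4 / 9.520² = 2.342×10^6 N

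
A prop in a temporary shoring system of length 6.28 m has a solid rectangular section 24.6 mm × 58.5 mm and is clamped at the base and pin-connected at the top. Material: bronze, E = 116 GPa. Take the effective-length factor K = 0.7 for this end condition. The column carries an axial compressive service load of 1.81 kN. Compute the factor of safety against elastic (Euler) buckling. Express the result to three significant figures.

Buckling occurs about the weak axis: I_min = h·b³/12 with b = 24.6 mm (the shorter side).
I_min = 58.5×24.6³/12 = 7.257×10^4 mm⁴
I = 7.257×10^4 mm⁴ = 7.257×10^-8 m⁴
Effective length L_e = K·L = 0.7 × 6.28 = 4.396 m
P_cr = π²EI / L_e² = π² × 116×10⁹ × 7.257×10^-8 / 4.396² = 4.300×10^3 N
Factor of safety n = P_cr / P = 4.2995 / 1.81 = 2.38

n ≈ 2.38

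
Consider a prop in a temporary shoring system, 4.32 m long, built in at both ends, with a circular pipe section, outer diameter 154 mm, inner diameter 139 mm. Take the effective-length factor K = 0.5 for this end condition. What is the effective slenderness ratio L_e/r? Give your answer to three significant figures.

d_o = 154 mm, d_i = 139 mm
I = π(d_o⁴ − d_i⁴)/64 = π(154⁴ − 139.0⁴)/64 = 9.285×10^6 mm⁴
A = 3.452×10^3 mm²;  r_min = √(I/A) = √(9.285×10^6/3.452×10^3) = 51.86 mm
L_e = K·L = 0.5 × 4.32 m = 2.160 m = 2160.0 mm
λ = L_e / r_min = 2160.0 / 51.86 = 41.6

λ ≈ 41.6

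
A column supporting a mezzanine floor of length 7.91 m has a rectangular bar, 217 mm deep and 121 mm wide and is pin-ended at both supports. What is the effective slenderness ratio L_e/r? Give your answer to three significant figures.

For a rectangle r_min = b/√12 = 121/√12 = 34.93 mm
L_e = K·L = 1 × 7.91 m = 7.910 m = 7910.0 mm
λ = L_e / r_min = 7910.0 / 34.93 = 226

λ ≈ 226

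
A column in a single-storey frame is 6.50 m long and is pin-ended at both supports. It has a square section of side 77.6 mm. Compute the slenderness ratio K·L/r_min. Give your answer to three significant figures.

λ ≈ 290

I = a⁴/12 = 77.6⁴/12 = 3.022×10^6 mm⁴
A = 6.022×10^3 mm²;  r_min = √(I/A) = √(3.022×10^6/6.022×10^3) = 22.40 mm
L_e = K·L = 1 × 6.50 m = 6.500 m = 6500.0 mm
λ = L_e / r_min = 6500.0 / 22.40 = 290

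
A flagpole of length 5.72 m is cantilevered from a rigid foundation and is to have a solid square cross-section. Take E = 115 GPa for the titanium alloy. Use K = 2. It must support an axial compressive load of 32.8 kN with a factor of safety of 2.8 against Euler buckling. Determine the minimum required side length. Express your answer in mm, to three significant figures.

Required P_cr = n·P = 2.8 × 32.8 = 91.84 kN
L_e = K·L = 2 × 5.72 = 11.44 m
Required I = P_cr·L_e²/(π²E) = 9.184×10^4 × 11.44² / (π² × 1.15×10^11) = 1.059×10^-5 m⁴
I_req = 1.059×10^7 mm⁴
Solid square: I = a⁴/12  ⇒  a = (12I)^(1/4) = (12×1.059×10^7)^(1/4) = 106 mm

a ≈ 106 mm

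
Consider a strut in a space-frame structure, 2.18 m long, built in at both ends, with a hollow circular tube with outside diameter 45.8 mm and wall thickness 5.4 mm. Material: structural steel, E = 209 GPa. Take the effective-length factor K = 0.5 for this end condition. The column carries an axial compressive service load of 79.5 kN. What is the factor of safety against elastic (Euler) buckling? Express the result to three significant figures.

Inner diameter d_i = 45.8 − 2×5.4 = 35.00 mm
I = π(d_o⁴ − d_i⁴)/64 = π(45.8⁴ − 35.00⁴)/64 = 1.423×10^5 mm⁴
I = 1.423×10^5 mm⁴ = 1.423×10^-7 m⁴
Effective length L_e = K·L = 0.5 × 2.18 = 1.090 m
P_cr = π²EI / L_e² = π² × 209×10⁹ × 1.423×10^-7 / 1.090² = 2.471×10^5 N
Factor of safety n = P_cr / P = 247.10 / 79.5 = 3.11

n ≈ 3.11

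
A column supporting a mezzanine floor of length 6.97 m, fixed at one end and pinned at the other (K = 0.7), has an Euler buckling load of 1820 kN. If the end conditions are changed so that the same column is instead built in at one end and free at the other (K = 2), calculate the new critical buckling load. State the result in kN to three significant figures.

P_cr ∝ 1/K², so P_cr,new = P_cr,old × (K_old/K_new)² = 1820 × (0.7/2)²
= 1820 × 0.1225 = 223 kN

P_cr ≈ 223 kN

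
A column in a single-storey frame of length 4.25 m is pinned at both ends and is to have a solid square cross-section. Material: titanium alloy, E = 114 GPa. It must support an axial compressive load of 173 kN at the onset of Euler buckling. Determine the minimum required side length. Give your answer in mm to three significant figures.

a ≈ 76.0 mm

L_e = K·L = 1 × 4.25 = 4.250 m
Required I = P_cr·L_e²/(π²E) = 1.730×10^5 × 4.250² / (π² × 1.14×10^11) = 2.777×10^-6 m⁴
I_req = 2.777×10^6 mm⁴
Solid square: I = a⁴/12  ⇒  a = (12I)^(1/4) = (12×2.777×10^6)^(1/4) = 76.0 mm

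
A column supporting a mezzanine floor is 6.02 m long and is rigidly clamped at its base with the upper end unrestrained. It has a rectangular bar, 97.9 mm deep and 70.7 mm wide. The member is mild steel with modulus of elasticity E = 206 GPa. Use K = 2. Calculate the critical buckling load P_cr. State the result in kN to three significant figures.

Buckling occurs about the weak axis: I_min = h·b³/12 with b = 70.7 mm (the shorter side).
I_min = 97.9×70.7³/12 = 2.883×10^6 mm⁴
I = 2.883×10^6 mm⁴ = 2.883×10^-6 m⁴
Effective length L_e = K·L = 2 × 6.02 = 12.04 m
P_cr = π²EI / L_e² = π² × 206×10⁹ × 2.883×10^-6 / 12.04² = 4.044×10^4 N

P_cr ≈ 40.4 kN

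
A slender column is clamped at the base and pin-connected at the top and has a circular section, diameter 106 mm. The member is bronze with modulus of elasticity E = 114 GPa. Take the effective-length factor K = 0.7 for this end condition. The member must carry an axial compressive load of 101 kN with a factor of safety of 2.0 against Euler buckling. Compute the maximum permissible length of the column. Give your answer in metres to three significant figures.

L_max ≈ 8.39 m

I = πd⁴/64 = π×106⁴/64 = 6.197×10^6 mm⁴
I = 6.197×10^-6 m⁴
Required critical load P_cr = n·P = 2.0 × 101 = 202.0 kN = 2.020×10^5 N
From P_cr = π²EI/(K·L)²:  L = (1/K)·√(π²EI/P_cr) = (1/0.7)·√(π²×1.14×10^11×6.197×10^-6/2.020×10^5)
L = 8.39 m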